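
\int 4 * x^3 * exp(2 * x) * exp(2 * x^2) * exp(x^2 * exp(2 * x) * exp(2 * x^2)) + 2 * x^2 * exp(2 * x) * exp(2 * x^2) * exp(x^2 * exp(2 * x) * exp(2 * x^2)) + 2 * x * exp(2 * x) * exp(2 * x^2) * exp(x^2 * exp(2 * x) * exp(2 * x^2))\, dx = exp(x^2*exp(2*x*(x + 1))) + C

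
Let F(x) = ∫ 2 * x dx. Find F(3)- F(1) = 8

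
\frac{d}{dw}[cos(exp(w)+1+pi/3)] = -exp(w)*sin(exp(w) + 1 + pi/3)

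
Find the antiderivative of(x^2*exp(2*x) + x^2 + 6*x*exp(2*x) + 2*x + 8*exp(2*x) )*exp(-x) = 2*(x + 2)^2*sinh(x) + C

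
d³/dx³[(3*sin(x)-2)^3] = 9*(48*sin(x) + 81*cos(x)^2 - 67)*cos(x)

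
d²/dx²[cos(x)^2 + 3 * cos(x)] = -3*cos(x) - 2*cos(2*x)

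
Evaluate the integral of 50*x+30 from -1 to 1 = 60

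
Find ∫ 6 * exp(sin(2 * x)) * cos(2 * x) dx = 3*exp(sin(2*x)) + C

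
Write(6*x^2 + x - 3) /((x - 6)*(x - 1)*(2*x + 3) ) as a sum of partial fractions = 12/(25*(2*x + 3)) - 4/(25*(x - 1)) + 73/(25*(x - 6))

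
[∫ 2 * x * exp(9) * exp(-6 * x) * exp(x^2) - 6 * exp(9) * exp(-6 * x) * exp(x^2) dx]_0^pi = -exp(9) + exp((-3 + pi)^2)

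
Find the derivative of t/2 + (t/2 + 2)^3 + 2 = 3*t^2/8 + 3*t + 13/2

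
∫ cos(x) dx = sin(x) + C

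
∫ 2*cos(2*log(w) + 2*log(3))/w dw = sin(2*log(3*w)) + C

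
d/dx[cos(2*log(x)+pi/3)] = -2*sin(2*log(x) + pi/3)/x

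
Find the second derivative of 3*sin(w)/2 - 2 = -3*sin(w)/2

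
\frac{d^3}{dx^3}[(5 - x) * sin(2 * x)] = 8*x*cos(2*x) + 12*sin(2*x) - 40*cos(2*x)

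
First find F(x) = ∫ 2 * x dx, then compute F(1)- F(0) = 1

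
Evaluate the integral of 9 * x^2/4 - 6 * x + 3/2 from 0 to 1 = -3/4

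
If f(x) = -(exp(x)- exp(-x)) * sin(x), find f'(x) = sqrt(2)*(-exp(2*x)*sin(x + pi/4) + cos(x + pi/4))*exp(-x)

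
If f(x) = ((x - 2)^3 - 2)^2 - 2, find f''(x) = 30*x^4 - 240*x^3 + 720*x^2 - 984*x + 528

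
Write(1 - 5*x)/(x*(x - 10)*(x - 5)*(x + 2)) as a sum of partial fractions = -11/(168*(x + 2)) + 24/(175*(x - 5)) - 49/(600*(x - 10)) + 1/(100*x)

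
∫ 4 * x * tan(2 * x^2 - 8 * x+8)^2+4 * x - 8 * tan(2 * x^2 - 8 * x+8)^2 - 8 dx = tan(2*(x - 2)^2) + C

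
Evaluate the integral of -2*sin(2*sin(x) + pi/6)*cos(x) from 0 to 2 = -sqrt(3)/2 + cos(pi/6 + 2*sin(2))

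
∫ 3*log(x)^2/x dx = log(x)^3 + C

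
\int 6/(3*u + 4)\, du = 2*log(-3*u - 4) + C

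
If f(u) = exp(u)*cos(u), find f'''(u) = -2*sqrt(2)*exp(u)*sin(u + pi/4)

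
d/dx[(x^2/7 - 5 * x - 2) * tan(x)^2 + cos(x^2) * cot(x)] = 2*x^2*sin(x)/(7*cos(x)^3) - 10*x*sin(x)/cos(x)^3 - 2*x*sin(x^2)/tan(x) - 2*x/7 + 2*x/(7*cos(x)^2) - 4*sin(x)/cos(x)^3 + 5 - 5/cos(x)^2 - cos(x^2)/sin(x)^2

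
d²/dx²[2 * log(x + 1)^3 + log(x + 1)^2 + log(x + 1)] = (-6*log(x + 1)^2 + 10*log(x + 1) + 1)/(x^2 + 2*x + 1)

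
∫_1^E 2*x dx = -1 + exp(2)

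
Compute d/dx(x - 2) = 1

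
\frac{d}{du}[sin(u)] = cos(u)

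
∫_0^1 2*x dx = 1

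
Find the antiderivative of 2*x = x^2 + C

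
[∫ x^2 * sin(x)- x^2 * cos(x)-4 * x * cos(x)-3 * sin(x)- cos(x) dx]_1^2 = -7*sin(2) + 2*cos(1) + 2*sin(1) - 7*cos(2)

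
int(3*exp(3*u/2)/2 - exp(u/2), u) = (exp(u) - 2)*exp(u/2) + C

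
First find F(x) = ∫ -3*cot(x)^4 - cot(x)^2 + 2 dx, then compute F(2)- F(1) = -cot(1)^3 + cot(2)^3 - 2*cot(2) + 2*cot(1)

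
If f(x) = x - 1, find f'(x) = 1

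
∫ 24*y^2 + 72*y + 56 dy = 8*y^3 + 36*y^2 + 56*y + C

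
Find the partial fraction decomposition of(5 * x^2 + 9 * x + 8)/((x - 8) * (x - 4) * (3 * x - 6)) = 23/(18*(x - 2)) - 31/(6*(x - 4)) + 50/(9*(x - 8))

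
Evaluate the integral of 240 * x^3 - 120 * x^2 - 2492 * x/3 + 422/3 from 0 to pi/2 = -735 - pi^2/2 + pi/3 + 15*(-pi^2/2 + pi/3 + 7)^2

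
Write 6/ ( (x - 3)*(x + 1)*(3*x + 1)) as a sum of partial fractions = -27/(10*(3*x + 1)) + 3/(4*(x + 1)) + 3/(20*(x - 3))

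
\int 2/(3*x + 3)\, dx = 2*log(x + 1)/3 + C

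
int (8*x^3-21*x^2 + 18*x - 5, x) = 2*x^4 - 7*x^3 + 9*x^2 - 5*x + C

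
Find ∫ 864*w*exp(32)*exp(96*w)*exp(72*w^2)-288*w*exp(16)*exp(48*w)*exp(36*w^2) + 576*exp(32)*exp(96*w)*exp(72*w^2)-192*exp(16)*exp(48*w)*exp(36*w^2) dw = (6*exp(4*(3*w + 2)^2) - 4)*exp(4*(3*w + 2)^2) + C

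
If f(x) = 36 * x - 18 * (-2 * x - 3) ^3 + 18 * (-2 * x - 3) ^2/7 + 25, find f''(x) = 864*x + 9216/7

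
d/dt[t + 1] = 1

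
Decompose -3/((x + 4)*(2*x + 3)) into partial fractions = -6/(5*(2*x + 3)) + 3/(5*(x + 4))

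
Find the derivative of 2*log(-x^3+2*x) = (6*x^2 - 4)/(x^3 - 2*x)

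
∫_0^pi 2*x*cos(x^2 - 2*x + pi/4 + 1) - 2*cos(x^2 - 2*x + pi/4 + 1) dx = -sin(pi/4 + 1) + sin(pi/4 + 1 + pi^2)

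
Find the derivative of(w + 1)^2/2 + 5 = w + 1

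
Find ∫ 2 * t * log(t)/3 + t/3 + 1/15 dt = t*(5*t*log(t) + 1)/15 + C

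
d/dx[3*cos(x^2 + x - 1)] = -3*(2*x + 1)*sin(x^2 + x - 1)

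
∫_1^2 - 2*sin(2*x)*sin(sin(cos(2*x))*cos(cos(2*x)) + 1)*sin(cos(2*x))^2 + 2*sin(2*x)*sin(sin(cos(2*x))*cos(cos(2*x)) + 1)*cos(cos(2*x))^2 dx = -cos(sin(2*cos(2))/2 + 1) + cos(sin(2*cos(4))/2 + 1)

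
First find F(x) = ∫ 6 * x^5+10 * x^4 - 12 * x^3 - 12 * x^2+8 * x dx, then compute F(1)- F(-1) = -4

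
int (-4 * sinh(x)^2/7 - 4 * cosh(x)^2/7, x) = -2*sinh(2*x)/7 + C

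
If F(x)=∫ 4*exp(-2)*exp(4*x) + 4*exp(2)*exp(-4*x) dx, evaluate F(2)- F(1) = -exp(2) - exp(-6) + exp(-2) + exp(6)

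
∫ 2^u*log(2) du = 2^u + C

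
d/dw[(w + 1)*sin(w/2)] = w*cos(w/2)/2 + sin(w/2) + cos(w/2)/2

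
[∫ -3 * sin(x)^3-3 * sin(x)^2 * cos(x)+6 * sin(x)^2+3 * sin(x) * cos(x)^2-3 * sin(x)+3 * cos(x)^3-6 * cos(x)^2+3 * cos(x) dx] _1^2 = (-1 + cos(2) + sin(2))^3 - (-1 + cos(1) + sin(1))^3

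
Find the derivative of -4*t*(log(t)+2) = -4*log(t) - 12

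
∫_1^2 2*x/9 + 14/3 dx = 5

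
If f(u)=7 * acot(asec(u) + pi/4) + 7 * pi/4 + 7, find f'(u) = -112/(16*u^2*sqrt(1 - 1/u^2)*asec(u)^2 + 8*pi*u^2*sqrt(1 - 1/u^2)*asec(u) + pi^2*u^2*sqrt(1 - 1/u^2) + 16*u^2*sqrt(1 - 1/u^2))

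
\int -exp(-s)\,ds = exp(-s) + C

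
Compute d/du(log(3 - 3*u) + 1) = 1/(u - 1)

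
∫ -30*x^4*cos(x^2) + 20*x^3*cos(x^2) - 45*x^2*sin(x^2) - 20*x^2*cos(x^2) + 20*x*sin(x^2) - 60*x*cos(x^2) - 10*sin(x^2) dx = (-15*x^3 + 10*x^2 - 10*x - 30)*sin(x^2) + C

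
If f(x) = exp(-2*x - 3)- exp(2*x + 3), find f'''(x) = (-8*exp(4*x + 6) - 8)*exp(-2*x - 3)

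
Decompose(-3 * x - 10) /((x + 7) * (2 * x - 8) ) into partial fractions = -1/(2*(x + 7)) - 1/(x - 4)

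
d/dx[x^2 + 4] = 2*x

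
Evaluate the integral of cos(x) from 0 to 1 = sin(1)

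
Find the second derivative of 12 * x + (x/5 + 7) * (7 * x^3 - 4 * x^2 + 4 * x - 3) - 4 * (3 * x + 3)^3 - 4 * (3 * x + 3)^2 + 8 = 84*x^2/5 - 1794*x/5 - 3872/5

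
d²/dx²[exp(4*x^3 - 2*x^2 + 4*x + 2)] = 144*x^4*exp(4*x^3 - 2*x^2 + 4*x + 2) - 96*x^3*exp(4*x^3 - 2*x^2 + 4*x + 2) + 112*x^2*exp(4*x^3 - 2*x^2 + 4*x + 2) - 8*x*exp(4*x^3 - 2*x^2 + 4*x + 2) + 12*exp(4*x^3 - 2*x^2 + 4*x + 2)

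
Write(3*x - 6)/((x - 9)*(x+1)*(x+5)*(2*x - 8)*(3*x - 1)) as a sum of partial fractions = -405/(36608*(3*x - 1)) - 1/(768*(x + 5)) + 9/(1600*(x + 1)) - 1/(825*(x - 4)) + 3/(5200*(x - 9))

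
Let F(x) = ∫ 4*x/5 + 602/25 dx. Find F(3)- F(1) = 1284/25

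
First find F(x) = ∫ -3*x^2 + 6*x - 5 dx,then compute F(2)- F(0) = -6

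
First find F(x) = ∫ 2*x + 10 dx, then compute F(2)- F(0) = 24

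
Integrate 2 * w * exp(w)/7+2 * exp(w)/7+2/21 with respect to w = 2*w*(3*exp(w) + 1)/21 + C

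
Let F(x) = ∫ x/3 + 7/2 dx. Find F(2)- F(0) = 23/3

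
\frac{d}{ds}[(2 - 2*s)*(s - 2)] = 6 - 4*s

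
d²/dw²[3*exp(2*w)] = 12*exp(2*w)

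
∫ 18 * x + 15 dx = 9*x^2 + 15*x + C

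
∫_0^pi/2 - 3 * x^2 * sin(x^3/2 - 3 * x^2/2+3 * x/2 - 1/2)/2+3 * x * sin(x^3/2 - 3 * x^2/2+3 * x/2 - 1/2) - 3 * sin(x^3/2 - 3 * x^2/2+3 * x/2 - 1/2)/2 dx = -cos(1/2) + cos((-1 + pi/2)^3/2)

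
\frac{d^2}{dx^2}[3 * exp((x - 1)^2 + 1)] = 12*x^2*exp(x^2 - 2*x + 2) - 24*x*exp(x^2 - 2*x + 2) + 18*exp(x^2 - 2*x + 2)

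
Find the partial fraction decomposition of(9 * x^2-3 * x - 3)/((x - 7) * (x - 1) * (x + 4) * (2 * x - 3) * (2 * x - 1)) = 1/(13*(2*x - 1)) - 51/(121*(2*x - 3)) + 17/(605*(x + 4)) + 1/(10*(x - 1)) + 139/(3146*(x - 7))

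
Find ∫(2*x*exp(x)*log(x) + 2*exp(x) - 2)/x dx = 2*(exp(x) - 1)*log(x) + C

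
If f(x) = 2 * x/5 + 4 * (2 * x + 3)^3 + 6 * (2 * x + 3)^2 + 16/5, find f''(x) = 192*x + 336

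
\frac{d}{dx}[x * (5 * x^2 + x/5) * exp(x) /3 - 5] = 5*x^3*exp(x)/3 + 76*x^2*exp(x)/15 + 2*x*exp(x)/15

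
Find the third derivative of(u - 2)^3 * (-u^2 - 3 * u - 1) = -60*u^2 + 72*u + 30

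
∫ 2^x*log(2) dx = 2^x + C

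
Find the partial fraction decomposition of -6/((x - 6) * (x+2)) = 3/(4*(x + 2)) - 3/(4*(x - 6))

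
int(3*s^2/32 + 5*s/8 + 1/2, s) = s^3/32 + 5*s^2/16 + s/2 + C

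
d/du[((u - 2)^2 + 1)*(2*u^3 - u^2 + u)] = 10*u^4 - 36*u^3 + 45*u^2 - 18*u + 5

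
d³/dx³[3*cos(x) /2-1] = 3*sin(x)/2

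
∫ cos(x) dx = sin(x) + C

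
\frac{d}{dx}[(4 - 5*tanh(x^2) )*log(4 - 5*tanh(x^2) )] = -10*x*(log(4 - 5*tanh(x^2)) + 1)/cosh(x^2)^2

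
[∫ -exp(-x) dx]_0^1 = -1 + exp(-1)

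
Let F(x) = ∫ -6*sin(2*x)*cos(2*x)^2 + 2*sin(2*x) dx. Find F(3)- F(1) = -cos(6)/2 + cos(2)/4 + cos(18)/4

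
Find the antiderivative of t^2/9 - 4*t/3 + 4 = t^3/27 - 2*t^2/3 + 4*t + C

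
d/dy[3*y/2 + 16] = 3/2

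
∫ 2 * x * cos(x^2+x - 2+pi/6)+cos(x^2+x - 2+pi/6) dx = sin(x^2 + x - 2 + pi/6) + C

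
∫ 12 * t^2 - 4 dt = 4*t^3 - 4*t + C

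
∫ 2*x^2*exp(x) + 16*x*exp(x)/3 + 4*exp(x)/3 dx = 2*x*(3*x + 2)*exp(x)/3 + C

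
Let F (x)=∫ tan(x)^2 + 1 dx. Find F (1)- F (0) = tan(1)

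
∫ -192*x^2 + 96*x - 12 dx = -64*x^3 + 48*x^2 - 12*x + C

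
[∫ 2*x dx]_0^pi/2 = pi^2/4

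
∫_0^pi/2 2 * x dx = pi^2/4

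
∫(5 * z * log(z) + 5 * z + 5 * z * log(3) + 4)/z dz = (5*z + 4)*log(3*z) + C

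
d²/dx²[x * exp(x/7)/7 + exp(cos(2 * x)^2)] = x*exp(x/7)/343 + 2*exp(x/7)/49 + 16*exp(cos(2*x)^2)*sin(2*x)^2*cos(2*x)^2 + 8*exp(cos(2*x)^2)*sin(2*x)^2 - 8*exp(cos(2*x)^2)*cos(2*x)^2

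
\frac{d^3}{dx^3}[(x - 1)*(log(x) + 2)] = (-x - 2)/x^3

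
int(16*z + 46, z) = 8*z^2 + 46*z + C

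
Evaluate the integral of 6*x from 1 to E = -3 + 3*exp(2)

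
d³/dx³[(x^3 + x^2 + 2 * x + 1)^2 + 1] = 120*x^3 + 120*x^2 + 120*x + 36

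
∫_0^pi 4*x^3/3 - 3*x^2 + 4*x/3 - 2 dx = (-1 + pi/3)*(2*pi + pi^3)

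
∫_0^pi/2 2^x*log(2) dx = -1 + 2^(pi/2)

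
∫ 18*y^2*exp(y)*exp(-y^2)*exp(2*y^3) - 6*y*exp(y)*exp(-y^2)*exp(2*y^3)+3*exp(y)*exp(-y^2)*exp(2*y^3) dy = 3*exp(y*(2*y^2 - y + 1)) + C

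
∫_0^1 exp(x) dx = -1 + E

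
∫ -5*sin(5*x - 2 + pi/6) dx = cos(5*x - 2 + pi/6) + C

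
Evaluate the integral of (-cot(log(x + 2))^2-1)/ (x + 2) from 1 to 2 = -cot(log(3)) + cot(log(4))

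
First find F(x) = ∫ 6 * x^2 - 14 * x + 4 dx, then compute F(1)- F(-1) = 12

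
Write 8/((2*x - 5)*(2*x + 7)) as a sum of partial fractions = -2/(3*(2*x + 7)) + 2/(3*(2*x - 5))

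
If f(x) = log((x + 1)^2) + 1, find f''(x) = -2/(x^2 + 2*x + 1)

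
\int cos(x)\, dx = sin(x) + C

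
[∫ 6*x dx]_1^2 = 9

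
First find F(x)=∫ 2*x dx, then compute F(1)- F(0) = 1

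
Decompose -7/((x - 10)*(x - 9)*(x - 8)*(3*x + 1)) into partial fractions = 27/(3100*(3*x + 1)) - 7/(50*(x - 8)) + 1/(4*(x - 9)) - 7/(62*(x - 10))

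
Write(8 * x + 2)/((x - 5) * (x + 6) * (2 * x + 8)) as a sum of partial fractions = -23/(22*(x + 6)) + 5/(6*(x + 4)) + 7/(33*(x - 5))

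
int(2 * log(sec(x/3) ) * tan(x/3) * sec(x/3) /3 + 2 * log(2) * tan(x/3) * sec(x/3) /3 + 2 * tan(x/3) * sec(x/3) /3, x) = 2*log(2*sec(x/3))*sec(x/3) + C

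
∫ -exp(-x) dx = exp(-x) + C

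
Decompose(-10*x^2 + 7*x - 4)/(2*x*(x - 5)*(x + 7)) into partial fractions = -181/(56*(x + 7)) - 73/(40*(x - 5)) + 2/(35*x)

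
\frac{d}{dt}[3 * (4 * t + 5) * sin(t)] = 12*t*cos(t) + 12*sin(t) + 15*cos(t)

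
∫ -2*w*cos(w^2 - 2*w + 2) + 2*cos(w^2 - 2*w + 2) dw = -sin((w - 1)^2 + 1) + C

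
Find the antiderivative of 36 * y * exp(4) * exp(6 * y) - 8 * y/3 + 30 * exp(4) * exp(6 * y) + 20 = -4*y^2/3 + 20*y + (6*y + 4)*exp(6*y + 4) + C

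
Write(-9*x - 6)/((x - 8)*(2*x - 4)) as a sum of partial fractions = 2/(x - 2) - 13/(2*(x - 8))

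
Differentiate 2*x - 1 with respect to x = 2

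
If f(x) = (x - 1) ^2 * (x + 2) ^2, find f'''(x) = 24*x + 12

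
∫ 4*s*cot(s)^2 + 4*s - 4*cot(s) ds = -4*s*cot(s) + C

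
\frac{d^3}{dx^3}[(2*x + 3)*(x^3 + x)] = 48*x + 18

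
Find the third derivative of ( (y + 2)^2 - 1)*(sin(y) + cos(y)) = y^2*sin(y) - y^2*cos(y) - 2*y*sin(y) - 10*y*cos(y) - 15*sin(y) - 9*cos(y)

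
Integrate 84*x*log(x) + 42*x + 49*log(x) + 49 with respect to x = 7*x*(6*x + 7)*log(x) + C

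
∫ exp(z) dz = exp(z) + C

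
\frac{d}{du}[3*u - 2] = 3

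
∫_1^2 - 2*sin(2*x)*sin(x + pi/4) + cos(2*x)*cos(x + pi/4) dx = sin(pi/4 + 2)*cos(4) - sin(pi/4 + 1)*cos(2)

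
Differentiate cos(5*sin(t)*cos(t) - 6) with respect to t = 5*sin(2*t - 5*sin(2*t)/2 + 6)/2 - 5*sin(2*t + 5*sin(2*t)/2 - 6)/2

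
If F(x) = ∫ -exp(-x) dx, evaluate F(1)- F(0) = -1 + exp(-1)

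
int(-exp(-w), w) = exp(-w) + C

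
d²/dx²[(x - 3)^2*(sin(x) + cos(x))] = -x^2*sin(x) - x^2*cos(x) + 2*x*sin(x) + 10*x*cos(x) + 5*sin(x) - 19*cos(x)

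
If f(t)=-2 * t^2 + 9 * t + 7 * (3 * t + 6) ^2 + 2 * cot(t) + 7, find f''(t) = 122 + 4*cos(t)/sin(t)^3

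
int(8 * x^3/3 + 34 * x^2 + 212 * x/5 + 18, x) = 2*x^4/3 + 34*x^3/3 + 106*x^2/5 + 18*x + C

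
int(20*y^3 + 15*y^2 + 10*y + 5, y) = 5*y^4 + 5*y^3 + 5*y^2 + 5*y + C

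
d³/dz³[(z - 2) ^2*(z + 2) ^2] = 24*z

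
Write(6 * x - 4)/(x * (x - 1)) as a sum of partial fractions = 2/(x - 1) + 4/x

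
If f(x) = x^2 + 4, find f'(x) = 2*x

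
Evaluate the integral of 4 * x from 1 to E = -2 + 2*exp(2)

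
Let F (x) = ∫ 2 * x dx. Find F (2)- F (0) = 4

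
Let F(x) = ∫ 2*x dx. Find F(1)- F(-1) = 0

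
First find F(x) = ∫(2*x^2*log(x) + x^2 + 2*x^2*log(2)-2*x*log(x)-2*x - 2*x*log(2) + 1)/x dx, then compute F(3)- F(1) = 4*log(6)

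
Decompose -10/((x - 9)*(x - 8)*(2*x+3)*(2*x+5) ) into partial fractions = 20/(483*(2*x + 5)) - 20/(399*(2*x + 3)) + 10/(399*(x - 8)) - 10/(483*(x - 9))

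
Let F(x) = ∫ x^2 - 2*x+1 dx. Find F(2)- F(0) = 2/3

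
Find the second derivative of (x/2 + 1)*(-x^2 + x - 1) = -3*x - 1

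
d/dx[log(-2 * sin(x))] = 1/tan(x)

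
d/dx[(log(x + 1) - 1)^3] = (3*log(x + 1)^2 - 6*log(x + 1) + 3)/(x + 1)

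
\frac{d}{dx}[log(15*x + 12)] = 5/(5*x + 4)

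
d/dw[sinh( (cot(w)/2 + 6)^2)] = -(6 + cos(w)/(2*sin(w)))*cosh(143/4 + 6/tan(w) + 1/(4*sin(w)^2))/sin(w)^2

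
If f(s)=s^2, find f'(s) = 2*s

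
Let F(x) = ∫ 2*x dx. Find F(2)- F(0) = 4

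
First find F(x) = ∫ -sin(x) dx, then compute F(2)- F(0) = -1 + cos(2)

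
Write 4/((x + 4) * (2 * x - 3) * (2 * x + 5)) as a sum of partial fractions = -1/(3*(2*x + 5)) + 1/(11*(2*x - 3)) + 4/(33*(x + 4))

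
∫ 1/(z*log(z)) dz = log(2*log(z)) + C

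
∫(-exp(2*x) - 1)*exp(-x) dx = -2*sinh(x) + C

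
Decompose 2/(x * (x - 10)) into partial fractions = 1/(5*(x - 10)) - 1/(5*x)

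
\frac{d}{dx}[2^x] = 2^x*log(2)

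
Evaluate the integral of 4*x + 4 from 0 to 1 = 6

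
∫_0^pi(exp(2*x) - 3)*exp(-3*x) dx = -exp(-pi) + exp(-3*pi)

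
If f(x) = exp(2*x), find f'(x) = 2*exp(2*x)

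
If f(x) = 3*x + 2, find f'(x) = 3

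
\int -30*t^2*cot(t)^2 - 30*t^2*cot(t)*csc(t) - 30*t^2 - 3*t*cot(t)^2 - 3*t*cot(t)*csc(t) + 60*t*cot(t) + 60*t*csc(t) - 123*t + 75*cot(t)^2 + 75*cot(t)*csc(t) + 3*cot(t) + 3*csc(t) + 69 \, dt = (30*t^2 + 3*t - 75)*(cot(t) + csc(t) - 2) + C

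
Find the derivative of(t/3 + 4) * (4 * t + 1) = 8*t/3 + 49/3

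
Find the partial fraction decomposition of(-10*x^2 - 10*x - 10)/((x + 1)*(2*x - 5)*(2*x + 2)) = -195/(49*(2*x - 5)) - 25/(49*(x + 1)) + 5/(7*(x + 1)^2)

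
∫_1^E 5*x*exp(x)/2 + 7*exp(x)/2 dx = -7*E/2 + (2 + 5*E)*exp(E)/2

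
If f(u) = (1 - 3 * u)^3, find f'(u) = -81*u^2 + 54*u - 9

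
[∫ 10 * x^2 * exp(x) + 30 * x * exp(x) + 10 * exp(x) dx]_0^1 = 20*E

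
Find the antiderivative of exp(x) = exp(x) + C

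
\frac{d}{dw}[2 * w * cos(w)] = -2*w*sin(w) + 2*cos(w)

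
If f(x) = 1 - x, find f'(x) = -1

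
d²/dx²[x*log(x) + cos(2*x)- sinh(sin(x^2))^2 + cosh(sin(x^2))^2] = (-4*x*cos(2*x) + 1)/x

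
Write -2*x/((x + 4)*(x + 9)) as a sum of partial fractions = -18/(5*(x + 9)) + 8/(5*(x + 4))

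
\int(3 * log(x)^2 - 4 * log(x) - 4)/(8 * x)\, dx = (log(x)^2 - 2*log(x) - 4)*log(x)/8 + C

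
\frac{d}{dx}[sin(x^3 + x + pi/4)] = (3*x^2 + 1)*cos(x^3 + x + pi/4)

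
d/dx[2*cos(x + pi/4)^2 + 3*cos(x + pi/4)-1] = -3*sin(x + pi/4) - 2*cos(2*x)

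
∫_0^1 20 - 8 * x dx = 16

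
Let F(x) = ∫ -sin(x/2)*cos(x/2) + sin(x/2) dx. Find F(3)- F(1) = -(-1 + cos(1/2))^2 + (-1 + cos(3/2))^2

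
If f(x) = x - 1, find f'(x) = 1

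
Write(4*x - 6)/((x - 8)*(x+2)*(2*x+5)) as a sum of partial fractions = -64/(21*(2*x + 5)) + 7/(5*(x + 2)) + 13/(105*(x - 8))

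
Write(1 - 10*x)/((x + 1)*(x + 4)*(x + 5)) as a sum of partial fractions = 51/(4*(x + 5)) - 41/(3*(x + 4)) + 11/(12*(x + 1))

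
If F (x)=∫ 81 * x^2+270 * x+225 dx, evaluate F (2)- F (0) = 1206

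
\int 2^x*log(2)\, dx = 2^x + C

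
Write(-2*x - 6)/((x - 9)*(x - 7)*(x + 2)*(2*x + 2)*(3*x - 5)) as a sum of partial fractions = -189/(15488*(3*x - 5)) - 1/(1089*(x + 2)) + 1/(320*(x + 1)) + 5/(1152*(x - 7)) - 3/(1210*(x - 9))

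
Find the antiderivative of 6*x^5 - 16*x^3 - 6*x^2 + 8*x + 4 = x^6 - 4*x^4 - 2*x^3 + 4*x^2 + 4*x + C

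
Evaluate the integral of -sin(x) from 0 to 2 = -1 + cos(2)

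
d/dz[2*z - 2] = 2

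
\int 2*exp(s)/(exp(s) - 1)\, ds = 2*log(exp(s) - 1) + C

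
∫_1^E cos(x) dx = -sin(1) + sin(E)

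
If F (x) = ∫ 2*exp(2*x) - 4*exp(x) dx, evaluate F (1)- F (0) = -1 + (-2 + E)^2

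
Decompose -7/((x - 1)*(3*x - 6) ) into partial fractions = 7/(3*(x - 1)) - 7/(3*(x - 2))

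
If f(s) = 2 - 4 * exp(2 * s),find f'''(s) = -32*exp(2*s)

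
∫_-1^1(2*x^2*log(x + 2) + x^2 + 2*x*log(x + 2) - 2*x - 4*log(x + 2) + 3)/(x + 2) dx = 2*log(3)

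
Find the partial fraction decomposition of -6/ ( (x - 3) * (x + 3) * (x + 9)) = -1/(12*(x + 9)) + 1/(6*(x + 3)) - 1/(12*(x - 3))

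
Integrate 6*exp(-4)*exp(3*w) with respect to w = 2*exp(3*w - 4) + C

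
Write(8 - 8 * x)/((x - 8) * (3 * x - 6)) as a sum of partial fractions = 4/(9*(x - 2)) - 28/(9*(x - 8))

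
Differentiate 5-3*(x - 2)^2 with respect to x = 12 - 6*x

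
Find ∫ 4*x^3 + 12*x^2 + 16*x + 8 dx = x^4 + 4*x^3 + 8*x^2 + 8*x + C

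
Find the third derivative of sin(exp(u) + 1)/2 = (-exp(2*u)*cos(exp(u) + 1) - 3*exp(u)*sin(exp(u) + 1) + cos(exp(u) + 1))*exp(u)/2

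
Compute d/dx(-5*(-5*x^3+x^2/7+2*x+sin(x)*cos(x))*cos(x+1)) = -25*x^3*sin(x + 1) + 5*x^2*sin(x + 1)/7 + 75*x^2*cos(x + 1) + 10*x*sin(x + 1) - 10*x*cos(x + 1)/7 - 5*cos(x - 1)/4 - 10*cos(x + 1) - 15*cos(3*x + 1)/4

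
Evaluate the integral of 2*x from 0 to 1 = 1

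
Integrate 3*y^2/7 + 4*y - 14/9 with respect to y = y^3/7 + 2*y^2 - 14*y/9 + C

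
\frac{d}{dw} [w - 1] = 1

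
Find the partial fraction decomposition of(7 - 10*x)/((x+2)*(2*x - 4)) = -27/(8*(x + 2)) - 13/(8*(x - 2))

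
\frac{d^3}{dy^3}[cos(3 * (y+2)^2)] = 216*y^3*sin(3*y^2 + 12*y + 12) + 1296*y^2*sin(3*y^2 + 12*y + 12) + 2592*y*sin(3*y^2 + 12*y + 12) - 108*y*cos(3*y^2 + 12*y + 12) + 1728*sin(3*y^2 + 12*y + 12) - 216*cos(3*y^2 + 12*y + 12)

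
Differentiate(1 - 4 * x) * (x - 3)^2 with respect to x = -12*x^2 + 50*x - 42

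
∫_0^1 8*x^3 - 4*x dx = 0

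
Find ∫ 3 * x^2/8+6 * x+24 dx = x^3/8 + 3*x^2 + 24*x + C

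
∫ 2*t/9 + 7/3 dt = t^2/9 + 7*t/3 + C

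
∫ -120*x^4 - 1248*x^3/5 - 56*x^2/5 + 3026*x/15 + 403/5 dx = -24*x^5 - 312*x^4/5 - 56*x^3/15 + 1513*x^2/15 + 403*x/5 + C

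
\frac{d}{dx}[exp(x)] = exp(x)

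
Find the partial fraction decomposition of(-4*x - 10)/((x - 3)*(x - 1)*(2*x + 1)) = -32/(21*(2*x + 1)) + 7/(3*(x - 1)) - 11/(7*(x - 3))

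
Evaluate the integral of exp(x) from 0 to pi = -1 + exp(pi)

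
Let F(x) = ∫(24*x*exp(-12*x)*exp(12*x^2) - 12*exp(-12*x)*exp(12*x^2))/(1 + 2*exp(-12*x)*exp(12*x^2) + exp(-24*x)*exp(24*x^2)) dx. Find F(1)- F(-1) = -exp(24)/(1 + exp(24)) + 1/2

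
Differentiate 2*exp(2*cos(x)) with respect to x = -4*exp(2*cos(x))*sin(x)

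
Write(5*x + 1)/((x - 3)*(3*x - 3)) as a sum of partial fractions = -1/(x - 1) + 8/(3*(x - 3))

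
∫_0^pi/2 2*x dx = pi^2/4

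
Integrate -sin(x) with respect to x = cos(x) + C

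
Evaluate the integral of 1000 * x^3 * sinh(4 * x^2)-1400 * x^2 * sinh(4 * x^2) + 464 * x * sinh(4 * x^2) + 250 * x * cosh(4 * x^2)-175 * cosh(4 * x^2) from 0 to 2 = -58 + 208*cosh(16)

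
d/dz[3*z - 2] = 3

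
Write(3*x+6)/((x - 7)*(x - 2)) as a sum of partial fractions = -12/(5*(x - 2)) + 27/(5*(x - 7))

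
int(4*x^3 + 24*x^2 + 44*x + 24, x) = x^4 + 8*x^3 + 22*x^2 + 24*x + C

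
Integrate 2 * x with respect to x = x^2 + C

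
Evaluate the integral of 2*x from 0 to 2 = 4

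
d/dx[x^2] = 2*x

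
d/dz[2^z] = 2^z*log(2)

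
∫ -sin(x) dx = cos(x) + C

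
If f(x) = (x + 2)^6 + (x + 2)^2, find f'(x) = 6*x^5 + 60*x^4 + 240*x^3 + 480*x^2 + 482*x + 196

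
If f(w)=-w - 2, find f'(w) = -1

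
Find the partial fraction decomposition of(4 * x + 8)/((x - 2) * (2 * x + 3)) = -4/(7*(2*x + 3)) + 16/(7*(x - 2))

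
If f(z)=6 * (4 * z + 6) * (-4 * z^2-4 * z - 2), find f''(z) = -576*z - 480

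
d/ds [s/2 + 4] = 1/2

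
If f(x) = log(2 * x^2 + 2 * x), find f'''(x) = (4*x^3 + 6*x^2 + 6*x + 2)/(x^6 + 3*x^5 + 3*x^4 + x^3)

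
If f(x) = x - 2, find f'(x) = 1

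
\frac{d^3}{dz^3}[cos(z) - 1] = sin(z)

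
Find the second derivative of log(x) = -1/x^2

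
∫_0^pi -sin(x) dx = -2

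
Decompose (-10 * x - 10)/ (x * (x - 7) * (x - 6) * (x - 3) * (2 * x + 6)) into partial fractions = 1/(162*(x + 3)) - 5/(54*(x - 3)) + 35/(162*(x - 6)) - 1/(7*(x - 7)) + 5/(378*x)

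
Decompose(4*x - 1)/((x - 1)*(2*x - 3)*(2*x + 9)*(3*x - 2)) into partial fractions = 9/(31*(3*x - 2)) + 19/(1023*(2*x + 9)) + 1/(3*(2*x - 3)) - 3/(11*(x - 1))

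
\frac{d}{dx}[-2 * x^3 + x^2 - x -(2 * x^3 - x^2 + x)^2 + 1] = -24*x^5 + 20*x^4 - 20*x^3 - 1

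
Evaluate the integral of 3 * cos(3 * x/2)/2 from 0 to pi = -1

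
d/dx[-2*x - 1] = -2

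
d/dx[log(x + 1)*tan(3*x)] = (6*x*log(x + 1) + 6*log(x + 1) + sin(6*x))/((x + 1)*(cos(6*x) + 1))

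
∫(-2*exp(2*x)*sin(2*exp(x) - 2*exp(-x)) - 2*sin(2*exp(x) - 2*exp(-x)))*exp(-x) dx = cos(4*sinh(x)) + C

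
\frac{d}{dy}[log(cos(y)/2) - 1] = -tan(y)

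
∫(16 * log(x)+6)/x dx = 2*(4*log(x) + 3)*log(x) + C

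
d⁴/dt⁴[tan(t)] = 24*tan(t)^5 + 40*tan(t)^3 + 16*tan(t)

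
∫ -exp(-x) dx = exp(-x) + C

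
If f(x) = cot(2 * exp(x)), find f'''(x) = 2*(-24*(-1 + sin(2*exp(x))^(-2))^2*exp(2*x) + 24*exp(2*x) - 32*exp(2*x)/sin(2*exp(x))^2 + 12*exp(x)*cos(2*exp(x))/sin(2*exp(x))^3 - 1/sin(2*exp(x))^2)*exp(x)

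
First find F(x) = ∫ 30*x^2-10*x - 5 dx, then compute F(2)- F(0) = 50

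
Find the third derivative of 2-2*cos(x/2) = -sin(x/2)/4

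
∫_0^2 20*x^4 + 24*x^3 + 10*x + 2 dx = 248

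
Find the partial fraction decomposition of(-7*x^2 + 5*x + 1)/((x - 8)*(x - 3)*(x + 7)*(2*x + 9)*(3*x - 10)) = 4869/(20398*(3*x - 10)) + 2612/(88125*(2*x + 9)) - 377/(23250*(x + 7)) - 47/(750*(x - 3)) - 407/(26250*(x - 8))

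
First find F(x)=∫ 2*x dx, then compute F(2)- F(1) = 3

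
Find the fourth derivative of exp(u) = exp(u)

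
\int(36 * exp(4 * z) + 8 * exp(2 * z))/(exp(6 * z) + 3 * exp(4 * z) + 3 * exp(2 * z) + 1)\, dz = (7*exp(4*z) - 4*exp(2*z) - 4)/(exp(4*z) + 2*exp(2*z) + 1) + C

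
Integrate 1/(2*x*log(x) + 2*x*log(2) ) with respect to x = log(log(2*x))/2 + C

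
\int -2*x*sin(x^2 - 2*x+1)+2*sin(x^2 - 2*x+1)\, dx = cos((x - 1)^2) + C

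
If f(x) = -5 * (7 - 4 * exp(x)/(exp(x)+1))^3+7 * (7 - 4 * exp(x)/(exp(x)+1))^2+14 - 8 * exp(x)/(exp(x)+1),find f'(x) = (364*exp(3*x) + 1944*exp(2*x) + 2540*exp(x))/(exp(4*x) + 4*exp(3*x) + 6*exp(2*x) + 4*exp(x) + 1)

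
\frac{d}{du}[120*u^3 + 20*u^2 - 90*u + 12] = 360*u^2 + 40*u - 90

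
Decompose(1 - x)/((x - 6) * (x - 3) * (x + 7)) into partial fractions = 4/(65*(x + 7)) + 1/(15*(x - 3)) - 5/(39*(x - 6))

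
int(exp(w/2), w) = 2*exp(w/2) + C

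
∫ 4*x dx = 2*x^2 + C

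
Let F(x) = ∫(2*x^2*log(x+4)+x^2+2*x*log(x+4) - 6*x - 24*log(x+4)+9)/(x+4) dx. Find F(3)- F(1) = -4*log(5)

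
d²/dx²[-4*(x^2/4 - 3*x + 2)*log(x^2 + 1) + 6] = (-2*x^4*log(x^2 + 1) - 6*x^4 + 24*x^3 - 4*x^2*log(x^2 + 1) + 6*x^2 + 72*x - 2*log(x^2 + 1) - 16)/(x^4 + 2*x^2 + 1)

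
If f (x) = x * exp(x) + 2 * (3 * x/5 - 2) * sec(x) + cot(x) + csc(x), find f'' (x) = x*exp(x) + 12*x*tan(x)^2*sec(x)/5 + 6*x*sec(x)/5 + 2*exp(x) - 8*tan(x)^2*sec(x) + 12*tan(x)*sec(x)/5 + 2*cot(x)^3 + 2*cot(x)^2*csc(x) + 2*cot(x) + csc(x) - 4*sec(x)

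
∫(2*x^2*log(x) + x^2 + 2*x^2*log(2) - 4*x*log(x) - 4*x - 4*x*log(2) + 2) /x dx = ((x - 2)^2 - 2)*log(2*x) + C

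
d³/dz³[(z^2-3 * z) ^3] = 120*z^3 - 540*z^2 + 648*z - 162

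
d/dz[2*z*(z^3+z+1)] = 8*z^3 + 4*z + 2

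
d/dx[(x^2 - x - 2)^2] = 4*x^3 - 6*x^2 - 6*x + 4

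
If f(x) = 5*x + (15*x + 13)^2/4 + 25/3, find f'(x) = 225*x/2 + 205/2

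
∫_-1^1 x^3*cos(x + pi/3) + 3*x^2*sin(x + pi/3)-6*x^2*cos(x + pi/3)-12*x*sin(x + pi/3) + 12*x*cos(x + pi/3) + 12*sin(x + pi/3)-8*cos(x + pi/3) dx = -14*sin(1) + 13*sqrt(3)*cos(1)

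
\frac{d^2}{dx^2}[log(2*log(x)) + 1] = (-log(x) - 1)/(x^2*log(x)^2)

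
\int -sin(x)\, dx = cos(x) + C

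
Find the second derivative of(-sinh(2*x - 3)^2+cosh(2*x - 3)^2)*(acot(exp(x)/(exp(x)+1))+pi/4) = (2*exp(3*x) - exp(x))/(4*exp(4*x) + 8*exp(3*x) + 8*exp(2*x) + 4*exp(x) + 1)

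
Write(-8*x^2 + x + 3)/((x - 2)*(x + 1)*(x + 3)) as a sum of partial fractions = -36/(5*(x + 3)) + 1/(x + 1) - 9/(5*(x - 2))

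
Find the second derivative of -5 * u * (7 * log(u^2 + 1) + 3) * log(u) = (-70*u^4*log(u) - 35*u^4*log(u^2 + 1) - 155*u^4 - 210*u^2*log(u) - 70*u^2*log(u^2 + 1) - 170*u^2 - 35*log(u^2 + 1) - 15)/(u^5 + 2*u^3 + u)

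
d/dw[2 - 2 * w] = -2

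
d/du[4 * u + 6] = 4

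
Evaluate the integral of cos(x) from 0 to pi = 0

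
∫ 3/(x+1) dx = log(3*(x + 1)^3) + C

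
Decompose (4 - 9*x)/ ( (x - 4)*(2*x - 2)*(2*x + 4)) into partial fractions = 11/(36*(x + 2)) + 5/(36*(x - 1)) - 4/(9*(x - 4))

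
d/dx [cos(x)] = -sin(x)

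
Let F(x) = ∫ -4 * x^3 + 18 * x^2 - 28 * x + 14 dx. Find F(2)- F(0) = 4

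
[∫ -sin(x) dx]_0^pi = -2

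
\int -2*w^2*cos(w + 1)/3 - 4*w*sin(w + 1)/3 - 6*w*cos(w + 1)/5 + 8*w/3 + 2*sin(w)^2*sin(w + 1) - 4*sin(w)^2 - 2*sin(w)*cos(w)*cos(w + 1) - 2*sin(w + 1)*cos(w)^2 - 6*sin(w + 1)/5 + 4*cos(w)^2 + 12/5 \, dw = -(sin(w + 1) - 2)*(10*w^2 + 18*w + 15*sin(2*w))/15 + C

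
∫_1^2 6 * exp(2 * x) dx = -3*E*(E - exp(-1)) + 3*(-exp(-2) + exp(2))*exp(2)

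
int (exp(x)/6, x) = exp(x)/6 + C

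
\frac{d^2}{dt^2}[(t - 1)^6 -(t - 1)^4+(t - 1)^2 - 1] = 30*t^4 - 120*t^3 + 168*t^2 - 96*t + 20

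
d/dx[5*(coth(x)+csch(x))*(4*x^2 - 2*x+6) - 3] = -(20*x^2*cosh(x) + 20*x^2 - 40*x*sinh(x) - 20*x*sinh(2*x) - 10*x*cosh(x) - 10*x + 10*sinh(x) + 5*sinh(2*x) + 30*cosh(x) + 30)/sinh(x)^2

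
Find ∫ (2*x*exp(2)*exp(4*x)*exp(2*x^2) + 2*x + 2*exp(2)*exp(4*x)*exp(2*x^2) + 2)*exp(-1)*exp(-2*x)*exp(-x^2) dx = 2*sinh((x + 1)^2) + C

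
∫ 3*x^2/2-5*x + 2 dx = x^3/2 - 5*x^2/2 + 2*x + C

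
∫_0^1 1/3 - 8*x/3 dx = -1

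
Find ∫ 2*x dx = x^2 + C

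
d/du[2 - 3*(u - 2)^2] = 12 - 6*u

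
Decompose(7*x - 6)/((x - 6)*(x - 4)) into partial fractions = -11/(x - 4) + 18/(x - 6)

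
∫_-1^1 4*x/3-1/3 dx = -2/3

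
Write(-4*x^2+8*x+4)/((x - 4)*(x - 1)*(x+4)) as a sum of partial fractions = -23/(10*(x + 4)) - 8/(15*(x - 1)) - 7/(6*(x - 4))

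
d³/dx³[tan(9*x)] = 4374*tan(9*x)^4 + 5832*tan(9*x)^2 + 1458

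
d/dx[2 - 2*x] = -2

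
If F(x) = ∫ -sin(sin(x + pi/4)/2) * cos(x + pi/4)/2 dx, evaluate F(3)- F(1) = -cos(sin(pi/4 + 1)/2) + cos(sin(pi/4 + 3)/2)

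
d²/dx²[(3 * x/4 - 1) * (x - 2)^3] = 9*x^2 - 33*x + 30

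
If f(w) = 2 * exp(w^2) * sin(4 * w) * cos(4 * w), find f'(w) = 4*w*exp(w^2)*sin(4*w)*cos(4*w) - 8*exp(w^2)*sin(4*w)^2 + 8*exp(w^2)*cos(4*w)^2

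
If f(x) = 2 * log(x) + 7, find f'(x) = 2/x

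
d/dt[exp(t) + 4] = exp(t)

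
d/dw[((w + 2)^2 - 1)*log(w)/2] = (2*w^2*log(w) + w^2 + 4*w*log(w) + 4*w + 3)/(2*w)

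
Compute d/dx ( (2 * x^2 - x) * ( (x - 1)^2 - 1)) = 8*x^3 - 15*x^2 + 4*x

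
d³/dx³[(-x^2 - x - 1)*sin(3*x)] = 27*x^2*cos(3*x) + 54*x*sin(3*x) + 27*x*cos(3*x) + 27*sin(3*x) + 9*cos(3*x)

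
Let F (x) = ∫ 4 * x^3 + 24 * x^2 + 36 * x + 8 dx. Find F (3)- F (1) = 448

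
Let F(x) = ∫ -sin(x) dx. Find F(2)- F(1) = -cos(1) + cos(2)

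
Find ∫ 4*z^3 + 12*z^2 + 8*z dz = z^4 + 4*z^3 + 4*z^2 + C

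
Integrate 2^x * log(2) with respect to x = 2^x + C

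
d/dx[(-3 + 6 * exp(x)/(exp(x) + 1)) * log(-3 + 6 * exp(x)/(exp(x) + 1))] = (6*exp(x)*log(-1 + 2*exp(x)/(exp(x) + 1)) + 6*exp(x) + 6*exp(x)*log(3))/(exp(2*x) + 2*exp(x) + 1)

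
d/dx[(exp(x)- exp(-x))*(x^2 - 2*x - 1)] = (x^2*exp(2*x) + x^2 - 4*x - 3*exp(2*x) + 1)*exp(-x)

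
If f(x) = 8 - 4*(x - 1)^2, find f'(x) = 8 - 8*x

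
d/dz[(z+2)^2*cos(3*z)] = -3*z^2*sin(3*z) - 12*z*sin(3*z) + 2*z*cos(3*z) - 12*sin(3*z) + 4*cos(3*z)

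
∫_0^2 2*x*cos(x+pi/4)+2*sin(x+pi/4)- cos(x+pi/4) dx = sqrt(2)/2 + 3*sin(pi/4 + 2)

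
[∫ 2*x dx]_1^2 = 3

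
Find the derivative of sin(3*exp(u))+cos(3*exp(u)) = 3*sqrt(2)*exp(u)*cos(3*exp(u) + pi/4)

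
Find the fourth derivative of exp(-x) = exp(-x)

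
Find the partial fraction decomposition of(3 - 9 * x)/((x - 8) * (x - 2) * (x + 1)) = 4/(9*(x + 1)) + 5/(6*(x - 2)) - 23/(18*(x - 8))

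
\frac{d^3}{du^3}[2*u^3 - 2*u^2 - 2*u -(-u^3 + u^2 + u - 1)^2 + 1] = -120*u^3 + 120*u^2 + 24*u - 12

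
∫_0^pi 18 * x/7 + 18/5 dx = 18*pi/5 + 9*pi^2/7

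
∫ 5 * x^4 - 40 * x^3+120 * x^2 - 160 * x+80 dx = x^5 - 10*x^4 + 40*x^3 - 80*x^2 + 80*x + C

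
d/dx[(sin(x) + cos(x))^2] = 2*cos(2*x)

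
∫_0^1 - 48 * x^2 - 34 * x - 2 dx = -35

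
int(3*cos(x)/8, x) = 3*sin(x)/8 + C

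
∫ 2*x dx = x^2 + C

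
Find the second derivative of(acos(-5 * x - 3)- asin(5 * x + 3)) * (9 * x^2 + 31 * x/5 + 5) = 18*acos(-5*x - 3) - 18*asin(5*x + 3)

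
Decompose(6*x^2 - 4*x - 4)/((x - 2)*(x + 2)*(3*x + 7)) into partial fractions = 342/(13*(3*x + 7)) - 7/(x + 2) + 3/(13*(x - 2))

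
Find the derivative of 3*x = 3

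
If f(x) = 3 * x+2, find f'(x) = 3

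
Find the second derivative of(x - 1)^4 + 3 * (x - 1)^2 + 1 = 12*x^2 - 24*x + 18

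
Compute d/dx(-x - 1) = -1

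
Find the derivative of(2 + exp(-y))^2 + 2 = (-4*exp(y) - 2)*exp(-2*y)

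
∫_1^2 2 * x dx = 3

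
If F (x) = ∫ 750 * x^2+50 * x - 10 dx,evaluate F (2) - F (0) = 2080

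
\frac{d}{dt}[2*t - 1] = 2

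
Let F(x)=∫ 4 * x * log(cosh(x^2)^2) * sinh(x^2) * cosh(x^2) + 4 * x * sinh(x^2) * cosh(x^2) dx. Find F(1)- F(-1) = 0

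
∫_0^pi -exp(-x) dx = -1 + exp(-pi)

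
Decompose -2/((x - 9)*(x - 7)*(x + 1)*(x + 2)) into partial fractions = 2/(99*(x + 2)) - 1/(40*(x + 1)) + 1/(72*(x - 7)) - 1/(110*(x - 9))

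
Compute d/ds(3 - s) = -1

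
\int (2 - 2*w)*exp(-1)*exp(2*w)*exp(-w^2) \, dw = exp(-(w - 1)^2) + C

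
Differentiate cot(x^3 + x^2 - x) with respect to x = (-3*x^2 - 2*x + 1)/sin(x*(x^2 + x - 1))^2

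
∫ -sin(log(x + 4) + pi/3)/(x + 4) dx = cos(log(x + 4) + pi/3) + C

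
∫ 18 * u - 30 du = 9*u^2 - 30*u + C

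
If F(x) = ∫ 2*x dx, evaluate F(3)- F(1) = 8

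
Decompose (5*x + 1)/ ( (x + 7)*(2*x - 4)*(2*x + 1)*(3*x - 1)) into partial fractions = -18/(275*(3*x - 1)) - 6/(325*(2*x + 1)) + 17/(2574*(x + 7)) + 11/(450*(x - 2))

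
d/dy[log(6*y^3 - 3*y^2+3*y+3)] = (6*y^2 - 2*y + 1)/(2*y^3 - y^2 + y + 1)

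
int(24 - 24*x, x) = -12*x^2 + 24*x + C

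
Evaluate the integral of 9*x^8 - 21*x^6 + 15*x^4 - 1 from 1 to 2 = 222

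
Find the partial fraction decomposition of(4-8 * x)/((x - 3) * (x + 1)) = -3/(x + 1) - 5/(x - 3)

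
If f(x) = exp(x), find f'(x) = exp(x)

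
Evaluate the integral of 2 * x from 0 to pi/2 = pi^2/4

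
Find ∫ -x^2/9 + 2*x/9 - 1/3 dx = -x^3/27 + x^2/9 - x/3 + C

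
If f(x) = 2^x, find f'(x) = 2^x*log(2)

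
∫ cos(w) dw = sin(w) + C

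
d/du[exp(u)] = exp(u)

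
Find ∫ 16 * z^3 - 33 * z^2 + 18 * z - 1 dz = 4*z^4 - 11*z^3 + 9*z^2 - z + C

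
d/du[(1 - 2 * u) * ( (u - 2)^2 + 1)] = -6*u^2 + 18*u - 14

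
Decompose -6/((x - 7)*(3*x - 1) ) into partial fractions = 9/(10*(3*x - 1)) - 3/(10*(x - 7))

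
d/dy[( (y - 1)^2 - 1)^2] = 4*y^3 - 12*y^2 + 8*y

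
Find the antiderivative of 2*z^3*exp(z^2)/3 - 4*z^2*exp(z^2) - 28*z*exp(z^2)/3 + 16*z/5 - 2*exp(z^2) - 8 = 8*z^2/5 - 8*z + (z^2 - 6*z - 15)*exp(z^2)/3 + C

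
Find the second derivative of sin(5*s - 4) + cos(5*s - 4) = -25*sqrt(2)*cos(-5*s + pi/4 + 4)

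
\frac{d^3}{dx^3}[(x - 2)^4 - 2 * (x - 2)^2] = 24*x - 48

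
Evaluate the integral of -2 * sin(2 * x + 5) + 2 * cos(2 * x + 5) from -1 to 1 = -sin(3) + sin(7) + cos(7) - cos(3)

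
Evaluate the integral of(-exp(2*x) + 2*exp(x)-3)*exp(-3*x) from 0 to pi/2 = -1 - exp(-pi) + exp(-3*pi/2) + exp(-pi/2)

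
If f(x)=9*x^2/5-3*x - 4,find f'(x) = 18*x/5 - 3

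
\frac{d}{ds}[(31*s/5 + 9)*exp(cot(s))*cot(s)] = (-31*s/(5*sin(s)^2) - 31*s*cos(s)/(5*sin(s)^3) + 31/(5*tan(s)) - 9/sin(s)^2 - 9*cos(s)/sin(s)^3)*exp(1/tan(s))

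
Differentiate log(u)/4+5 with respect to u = 1/(4*u)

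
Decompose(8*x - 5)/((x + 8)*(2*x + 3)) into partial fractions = -34/(13*(2*x + 3)) + 69/(13*(x + 8))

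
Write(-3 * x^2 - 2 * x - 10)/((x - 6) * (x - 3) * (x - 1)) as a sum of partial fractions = -3/(2*(x - 1)) + 43/(6*(x - 3)) - 26/(3*(x - 6))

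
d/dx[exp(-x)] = -exp(-x)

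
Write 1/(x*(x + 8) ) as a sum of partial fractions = -1/(8*(x + 8)) + 1/(8*x)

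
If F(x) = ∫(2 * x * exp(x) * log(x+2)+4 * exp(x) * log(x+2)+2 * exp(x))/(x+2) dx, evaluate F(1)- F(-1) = 2*E*log(3)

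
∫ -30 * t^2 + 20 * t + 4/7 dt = -10*t^3 + 10*t^2 + 4*t/7 + C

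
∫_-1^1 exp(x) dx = E - exp(-1)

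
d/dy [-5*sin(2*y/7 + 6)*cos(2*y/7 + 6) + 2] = -10*cos(4*y/7 + 12)/7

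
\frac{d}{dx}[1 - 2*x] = -2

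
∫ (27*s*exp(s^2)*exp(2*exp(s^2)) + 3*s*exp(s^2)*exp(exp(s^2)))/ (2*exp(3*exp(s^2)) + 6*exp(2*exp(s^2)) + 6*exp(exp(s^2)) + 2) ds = (35*exp(2*exp(s^2)) + 43*exp(exp(s^2)) + 20)/(4*(exp(2*exp(s^2)) + 2*exp(exp(s^2)) + 1)) + C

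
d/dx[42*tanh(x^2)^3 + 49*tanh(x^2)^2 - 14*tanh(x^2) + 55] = -28*x*(9*(1 - 1/cosh(x^2)^2)^2 - 7*sinh(x^2)/cosh(x^2)^3 - 9 + 10/cosh(x^2)^2)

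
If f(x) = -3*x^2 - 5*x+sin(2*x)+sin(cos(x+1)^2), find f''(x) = -4*sin(2*x) - 4*sin(x + 1)^2*sin(cos(x + 1)^2)*cos(x + 1)^2 + 2*sin(x + 1)^2*cos(cos(x + 1)^2) - 2*cos(x + 1)^2*cos(cos(x + 1)^2) - 6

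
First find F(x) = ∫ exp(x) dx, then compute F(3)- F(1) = -E + exp(3)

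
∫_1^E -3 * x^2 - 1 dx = -exp(3) - E + 2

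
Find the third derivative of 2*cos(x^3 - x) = 54*x^6*sin(x^3 - x) - 54*x^4*sin(x^3 - x) - 108*x^3*cos(x^3 - x) + 18*x^2*sin(x^3 - x) + 36*x*cos(x^3 - x) - 14*sin(x^3 - x)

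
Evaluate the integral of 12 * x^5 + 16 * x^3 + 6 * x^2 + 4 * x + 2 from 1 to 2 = 208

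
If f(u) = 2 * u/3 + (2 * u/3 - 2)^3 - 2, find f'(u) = 8*u^2/9 - 16*u/3 + 26/3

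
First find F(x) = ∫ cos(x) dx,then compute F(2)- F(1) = -sin(1) + sin(2)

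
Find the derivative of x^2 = 2*x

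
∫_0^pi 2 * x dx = pi^2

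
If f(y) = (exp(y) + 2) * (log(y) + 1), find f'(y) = (y*exp(y)*log(y) + y*exp(y) + exp(y) + 2)/y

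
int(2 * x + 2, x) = x^2 + 2*x + C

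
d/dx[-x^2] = -2*x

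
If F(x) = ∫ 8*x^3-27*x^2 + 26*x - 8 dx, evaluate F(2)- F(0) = -4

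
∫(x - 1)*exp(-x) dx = -x*exp(-x) + C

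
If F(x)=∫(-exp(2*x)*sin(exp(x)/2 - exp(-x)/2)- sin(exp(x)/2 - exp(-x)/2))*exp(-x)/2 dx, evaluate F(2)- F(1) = cos((-exp(2) + exp(-2))/2) - cos((E - exp(-1))/2)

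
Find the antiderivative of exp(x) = exp(x) + C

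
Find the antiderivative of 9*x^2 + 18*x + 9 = 3*x^3 + 9*x^2 + 9*x + C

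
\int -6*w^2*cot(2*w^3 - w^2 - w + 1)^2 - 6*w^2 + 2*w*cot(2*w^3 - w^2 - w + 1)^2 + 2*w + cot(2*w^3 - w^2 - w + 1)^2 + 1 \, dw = cot(2*w^3 - w^2 - w + 1) + C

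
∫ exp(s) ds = exp(s) + C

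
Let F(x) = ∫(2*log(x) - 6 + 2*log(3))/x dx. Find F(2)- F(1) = -(-3 + log(3))^2 + (-3 + log(6))^2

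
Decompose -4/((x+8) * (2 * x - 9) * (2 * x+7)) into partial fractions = 1/(18*(2*x + 7)) - 1/(50*(2*x - 9)) - 4/(225*(x + 8))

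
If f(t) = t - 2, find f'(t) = 1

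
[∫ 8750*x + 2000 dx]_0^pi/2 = -252 - 50*pi + 7*(6 + 25*pi/2)^2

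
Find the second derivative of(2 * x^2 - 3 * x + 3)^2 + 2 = 48*x^2 - 72*x + 42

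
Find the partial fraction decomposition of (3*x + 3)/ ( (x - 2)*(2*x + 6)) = 3/(5*(x + 3)) + 9/(10*(x - 2))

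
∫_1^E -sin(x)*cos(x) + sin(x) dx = -cos(1)^2/2 + cos(E)^2/2 + cos(1) - cos(E)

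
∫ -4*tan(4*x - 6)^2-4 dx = -tan(4*x - 6) + C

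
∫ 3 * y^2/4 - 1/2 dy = y^3/4 - y/2 + C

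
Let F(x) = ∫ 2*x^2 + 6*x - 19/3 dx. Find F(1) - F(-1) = -34/3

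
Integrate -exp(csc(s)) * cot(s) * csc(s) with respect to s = exp(csc(s)) + C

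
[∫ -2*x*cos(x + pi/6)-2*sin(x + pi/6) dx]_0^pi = pi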